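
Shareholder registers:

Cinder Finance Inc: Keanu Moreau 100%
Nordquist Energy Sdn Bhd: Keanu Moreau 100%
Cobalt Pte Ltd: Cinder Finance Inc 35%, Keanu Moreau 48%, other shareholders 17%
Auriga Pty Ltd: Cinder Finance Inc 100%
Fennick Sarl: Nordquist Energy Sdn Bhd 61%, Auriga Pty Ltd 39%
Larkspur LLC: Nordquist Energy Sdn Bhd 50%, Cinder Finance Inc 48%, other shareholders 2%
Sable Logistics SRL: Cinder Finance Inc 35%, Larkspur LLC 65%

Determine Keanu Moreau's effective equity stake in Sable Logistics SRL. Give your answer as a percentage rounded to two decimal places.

Keanu reaches Sable along 3 paths.
Via Cinder: 100% × 35% = 35%.
Via Nordquist → Larkspur: 100% × 50% × 65% = 32.5%.
Via Cinder → Larkspur: 100% × 48% × 65% = 31.2%.
Total: 35% + 32.5% + 31.2% = 98.7%.
Rounded: 98.70%.

98.70%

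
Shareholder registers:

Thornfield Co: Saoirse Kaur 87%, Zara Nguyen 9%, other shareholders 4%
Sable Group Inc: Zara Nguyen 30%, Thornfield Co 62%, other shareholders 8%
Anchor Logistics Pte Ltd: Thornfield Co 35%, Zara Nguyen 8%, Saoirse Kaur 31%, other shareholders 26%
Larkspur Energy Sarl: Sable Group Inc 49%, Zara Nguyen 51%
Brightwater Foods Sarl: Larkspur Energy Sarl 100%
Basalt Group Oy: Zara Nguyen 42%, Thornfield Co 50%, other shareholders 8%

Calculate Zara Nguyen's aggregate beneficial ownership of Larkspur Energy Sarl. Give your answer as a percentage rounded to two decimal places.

Zara reaches Larkspur along 3 paths.
Via Sable: 30% × 49% = 14.7%.
Via Thornfield → Sable: 9% × 62% × 49% = 2.7342%.
Direct stake: 51% = 51%.
Total: 14.7% + 2.7342% + 51% = 68.4342%.
Rounded: 68.43%.

68.43%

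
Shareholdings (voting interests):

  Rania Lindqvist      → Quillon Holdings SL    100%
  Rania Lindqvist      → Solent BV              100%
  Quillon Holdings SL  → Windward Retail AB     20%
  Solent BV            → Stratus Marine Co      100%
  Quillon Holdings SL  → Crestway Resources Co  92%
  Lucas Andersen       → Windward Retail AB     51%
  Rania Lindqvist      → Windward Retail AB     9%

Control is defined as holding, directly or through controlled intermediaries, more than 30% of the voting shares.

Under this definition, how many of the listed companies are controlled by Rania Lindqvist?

Rania holds 100% of Solent, so Rania controls Solent.
Rania holds 100% of Quillon, so Rania controls Quillon.
Solent holds 100% of Stratus, so Rania controls Stratus.
Quillon holds 92% of Crestway, so Rania controls Crestway.
No other company's threshold is met.
Rania controls 4 companies.

4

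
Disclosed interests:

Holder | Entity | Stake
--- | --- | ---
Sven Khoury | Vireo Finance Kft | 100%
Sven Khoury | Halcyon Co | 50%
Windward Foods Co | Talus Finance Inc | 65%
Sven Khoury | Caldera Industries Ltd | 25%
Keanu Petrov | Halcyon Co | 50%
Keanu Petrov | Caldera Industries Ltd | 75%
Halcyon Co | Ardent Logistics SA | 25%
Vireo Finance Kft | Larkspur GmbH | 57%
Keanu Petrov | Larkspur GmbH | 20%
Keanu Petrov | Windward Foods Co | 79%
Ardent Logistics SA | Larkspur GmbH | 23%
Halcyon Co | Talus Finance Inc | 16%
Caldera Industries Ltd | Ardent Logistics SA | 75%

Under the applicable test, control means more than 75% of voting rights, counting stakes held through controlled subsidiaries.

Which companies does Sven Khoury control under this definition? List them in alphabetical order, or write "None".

Sven holds 100% of Vireo, so Sven controls Vireo.
No other company's threshold is met.

Vireo Finance Kft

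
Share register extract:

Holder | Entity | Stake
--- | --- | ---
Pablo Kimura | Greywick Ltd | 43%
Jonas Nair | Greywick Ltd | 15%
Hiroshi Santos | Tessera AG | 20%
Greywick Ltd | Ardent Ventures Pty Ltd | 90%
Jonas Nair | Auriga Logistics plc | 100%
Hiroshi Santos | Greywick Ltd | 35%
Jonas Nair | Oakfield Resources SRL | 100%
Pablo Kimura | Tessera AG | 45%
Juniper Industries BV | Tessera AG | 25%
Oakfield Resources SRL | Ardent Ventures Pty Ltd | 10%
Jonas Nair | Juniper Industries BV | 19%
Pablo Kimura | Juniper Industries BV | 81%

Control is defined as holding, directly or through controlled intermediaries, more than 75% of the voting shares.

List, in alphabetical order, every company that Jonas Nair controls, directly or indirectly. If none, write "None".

Auriga Logistics plc, Oakfield Resources SRL

Jonas holds 100% of Oakfield, so Jonas controls Oakfield.
Jonas holds 100% of Auriga, so Jonas controls Auriga.
No other company's threshold is met.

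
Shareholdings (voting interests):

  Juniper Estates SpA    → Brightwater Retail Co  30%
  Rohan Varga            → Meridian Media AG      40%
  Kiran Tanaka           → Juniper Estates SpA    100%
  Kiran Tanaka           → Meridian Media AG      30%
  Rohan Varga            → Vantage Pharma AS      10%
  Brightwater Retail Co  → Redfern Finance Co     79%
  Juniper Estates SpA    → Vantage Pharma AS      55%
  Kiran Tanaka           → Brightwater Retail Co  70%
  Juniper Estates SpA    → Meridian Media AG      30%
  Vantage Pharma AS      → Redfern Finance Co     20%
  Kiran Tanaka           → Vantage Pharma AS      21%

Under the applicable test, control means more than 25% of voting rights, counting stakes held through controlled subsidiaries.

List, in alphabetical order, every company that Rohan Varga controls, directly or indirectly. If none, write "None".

Meridian Media AG

Rohan holds 40% of Meridian, so Rohan controls Meridian.
No other company's threshold is met.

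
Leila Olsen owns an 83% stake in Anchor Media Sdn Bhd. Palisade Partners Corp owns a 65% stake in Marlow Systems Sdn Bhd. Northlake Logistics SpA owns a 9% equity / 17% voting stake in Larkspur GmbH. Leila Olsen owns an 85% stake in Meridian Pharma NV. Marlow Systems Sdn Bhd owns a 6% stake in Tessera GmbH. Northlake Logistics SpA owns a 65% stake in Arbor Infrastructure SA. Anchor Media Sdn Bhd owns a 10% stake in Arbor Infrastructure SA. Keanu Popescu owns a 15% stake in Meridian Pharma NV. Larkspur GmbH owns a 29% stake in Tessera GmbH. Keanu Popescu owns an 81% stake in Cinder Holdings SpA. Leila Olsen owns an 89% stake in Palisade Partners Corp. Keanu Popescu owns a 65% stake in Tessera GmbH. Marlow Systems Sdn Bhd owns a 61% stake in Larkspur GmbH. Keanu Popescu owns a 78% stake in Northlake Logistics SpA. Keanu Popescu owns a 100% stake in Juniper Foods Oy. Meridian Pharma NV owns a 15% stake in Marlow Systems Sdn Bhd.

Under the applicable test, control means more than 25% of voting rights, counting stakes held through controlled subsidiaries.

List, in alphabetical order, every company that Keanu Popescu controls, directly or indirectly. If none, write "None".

Keanu holds 100% of Juniper, so Keanu controls Juniper.
Keanu holds 78% of Northlake, so Keanu controls Northlake.
Northlake holds 65% of Arbor, so Keanu controls Arbor.
Keanu holds 65% of Tessera, so Keanu controls Tessera.
Keanu holds 81% of Cinder, so Keanu controls Cinder.
No other company's threshold is met.

Arbor Infrastructure SA, Cinder Holdings SpA, Juniper Foods Oy, Northlake Logistics SpA, Tessera GmbH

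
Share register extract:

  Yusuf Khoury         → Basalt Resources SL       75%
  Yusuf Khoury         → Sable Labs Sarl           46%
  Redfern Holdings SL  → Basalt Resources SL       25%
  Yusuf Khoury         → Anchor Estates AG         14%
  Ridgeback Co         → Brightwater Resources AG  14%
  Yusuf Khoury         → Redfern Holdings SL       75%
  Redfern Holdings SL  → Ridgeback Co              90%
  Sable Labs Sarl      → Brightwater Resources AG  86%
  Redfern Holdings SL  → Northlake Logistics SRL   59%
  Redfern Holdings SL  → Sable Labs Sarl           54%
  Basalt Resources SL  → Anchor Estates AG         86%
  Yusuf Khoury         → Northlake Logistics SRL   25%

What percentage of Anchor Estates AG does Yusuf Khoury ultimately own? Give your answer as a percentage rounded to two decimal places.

Yusuf reaches Anchor along 3 paths.
Direct stake: 14% = 14%.
Via Basalt: 75% × 86% = 64.5%.
Via Redfern → Basalt: 75% × 25% × 86% = 16.125%.
Total: 14% + 64.5% + 16.125% = 94.625%.
Rounded: 94.63%.

94.63%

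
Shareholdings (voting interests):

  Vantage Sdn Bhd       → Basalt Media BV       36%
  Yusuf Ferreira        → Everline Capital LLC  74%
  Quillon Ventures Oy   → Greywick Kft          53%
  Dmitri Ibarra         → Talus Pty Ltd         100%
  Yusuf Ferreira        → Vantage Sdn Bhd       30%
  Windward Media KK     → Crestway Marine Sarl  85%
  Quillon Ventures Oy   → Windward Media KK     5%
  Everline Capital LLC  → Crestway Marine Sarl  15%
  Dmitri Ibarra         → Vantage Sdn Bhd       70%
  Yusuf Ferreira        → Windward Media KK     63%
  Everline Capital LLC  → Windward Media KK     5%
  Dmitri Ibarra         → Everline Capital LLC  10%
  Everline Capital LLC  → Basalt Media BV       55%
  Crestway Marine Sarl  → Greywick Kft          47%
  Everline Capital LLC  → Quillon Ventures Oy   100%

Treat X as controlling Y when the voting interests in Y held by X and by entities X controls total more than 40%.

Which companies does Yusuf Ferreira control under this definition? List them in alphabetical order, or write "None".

Yusuf holds 74% of Everline, so Yusuf controls Everline.
Everline holds 100% of Quillon, so Yusuf controls Quillon.
Quillon and Everline and Yusuf together hold 5% + 5% + 63% = 73% of Windward, so Yusuf controls Windward.
Windward and Everline together hold 85% + 15% = 100% of Crestway, so Yusuf controls Crestway.
Everline holds 55% of Basalt, so Yusuf controls Basalt.
Crestway and Quillon together hold 47% + 53% = 100% of Greywick, so Yusuf controls Greywick.
No other company's threshold is met.

Basalt Media BV, Crestway Marine Sarl, Everline Capital LLC, Greywick Kft, Quillon Ventures Oy, Windward Media KK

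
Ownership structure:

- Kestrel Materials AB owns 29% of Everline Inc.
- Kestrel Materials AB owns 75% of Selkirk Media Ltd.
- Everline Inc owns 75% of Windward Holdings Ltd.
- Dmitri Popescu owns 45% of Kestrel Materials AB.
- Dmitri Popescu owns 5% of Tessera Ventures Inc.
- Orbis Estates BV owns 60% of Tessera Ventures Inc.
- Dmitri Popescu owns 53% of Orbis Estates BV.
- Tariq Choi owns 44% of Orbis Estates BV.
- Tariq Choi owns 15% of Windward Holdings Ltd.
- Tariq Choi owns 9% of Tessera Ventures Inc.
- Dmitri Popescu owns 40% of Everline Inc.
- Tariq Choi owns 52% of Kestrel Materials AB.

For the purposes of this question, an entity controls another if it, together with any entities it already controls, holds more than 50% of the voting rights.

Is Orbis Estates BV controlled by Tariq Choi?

Tariq holds 52% of Kestrel, so Tariq controls Kestrel.
Kestrel holds 75% of Selkirk, so Tariq controls Selkirk.
In Orbis, Tariq's side holds only 44%, not > 50%.
So Tariq does not control Orbis.

No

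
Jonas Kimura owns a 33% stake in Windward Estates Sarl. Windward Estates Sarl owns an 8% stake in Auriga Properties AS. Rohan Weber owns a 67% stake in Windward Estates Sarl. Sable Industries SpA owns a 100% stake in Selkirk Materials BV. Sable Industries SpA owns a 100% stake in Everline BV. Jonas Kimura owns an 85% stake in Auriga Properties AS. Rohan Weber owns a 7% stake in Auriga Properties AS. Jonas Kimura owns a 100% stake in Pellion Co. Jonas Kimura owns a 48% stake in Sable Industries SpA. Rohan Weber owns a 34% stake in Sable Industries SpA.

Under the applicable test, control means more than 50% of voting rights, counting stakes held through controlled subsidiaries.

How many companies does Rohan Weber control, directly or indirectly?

Rohan holds 67% of Windward, so Rohan controls Windward.
No other company's threshold is met.
Rohan controls 1 company.

1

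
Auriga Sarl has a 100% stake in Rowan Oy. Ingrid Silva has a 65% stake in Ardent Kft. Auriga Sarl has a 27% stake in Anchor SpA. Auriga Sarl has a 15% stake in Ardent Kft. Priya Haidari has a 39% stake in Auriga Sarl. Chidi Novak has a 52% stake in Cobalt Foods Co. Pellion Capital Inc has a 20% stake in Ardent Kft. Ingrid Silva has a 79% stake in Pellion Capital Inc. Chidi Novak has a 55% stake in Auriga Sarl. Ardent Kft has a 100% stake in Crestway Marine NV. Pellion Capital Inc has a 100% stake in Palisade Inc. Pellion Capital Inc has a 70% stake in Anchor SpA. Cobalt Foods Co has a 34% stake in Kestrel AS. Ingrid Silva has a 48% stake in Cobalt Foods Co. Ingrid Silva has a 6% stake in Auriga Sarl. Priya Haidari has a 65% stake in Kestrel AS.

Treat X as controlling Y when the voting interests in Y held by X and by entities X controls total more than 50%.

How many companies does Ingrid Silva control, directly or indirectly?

5

Ingrid holds 79% of Pellion, so Ingrid controls Pellion.
Pellion and Ingrid together hold 20% + 65% = 85% of Ardent, so Ingrid controls Ardent.
Pellion holds 100% of Palisade, so Ingrid controls Palisade.
Ardent holds 100% of Crestway, so Ingrid controls Crestway.
Pellion holds 70% of Anchor, so Ingrid controls Anchor.
No other company's threshold is met.
Ingrid controls 5 companies.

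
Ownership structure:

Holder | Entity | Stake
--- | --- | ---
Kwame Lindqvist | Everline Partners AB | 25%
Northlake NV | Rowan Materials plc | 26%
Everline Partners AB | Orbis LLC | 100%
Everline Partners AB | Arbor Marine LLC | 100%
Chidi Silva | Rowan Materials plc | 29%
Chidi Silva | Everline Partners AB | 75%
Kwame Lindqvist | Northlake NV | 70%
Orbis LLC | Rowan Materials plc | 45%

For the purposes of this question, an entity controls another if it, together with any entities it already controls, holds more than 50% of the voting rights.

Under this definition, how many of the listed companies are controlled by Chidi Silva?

Chidi holds 75% of Everline, so Chidi controls Everline.
Everline holds 100% of Orbis, so Chidi controls Orbis.
Everline holds 100% of Arbor, so Chidi controls Arbor.
Chidi and Orbis together hold 29% + 45% = 74% of Rowan, so Chidi controls Rowan.
No other company's threshold is met.
Chidi controls 4 companies.

4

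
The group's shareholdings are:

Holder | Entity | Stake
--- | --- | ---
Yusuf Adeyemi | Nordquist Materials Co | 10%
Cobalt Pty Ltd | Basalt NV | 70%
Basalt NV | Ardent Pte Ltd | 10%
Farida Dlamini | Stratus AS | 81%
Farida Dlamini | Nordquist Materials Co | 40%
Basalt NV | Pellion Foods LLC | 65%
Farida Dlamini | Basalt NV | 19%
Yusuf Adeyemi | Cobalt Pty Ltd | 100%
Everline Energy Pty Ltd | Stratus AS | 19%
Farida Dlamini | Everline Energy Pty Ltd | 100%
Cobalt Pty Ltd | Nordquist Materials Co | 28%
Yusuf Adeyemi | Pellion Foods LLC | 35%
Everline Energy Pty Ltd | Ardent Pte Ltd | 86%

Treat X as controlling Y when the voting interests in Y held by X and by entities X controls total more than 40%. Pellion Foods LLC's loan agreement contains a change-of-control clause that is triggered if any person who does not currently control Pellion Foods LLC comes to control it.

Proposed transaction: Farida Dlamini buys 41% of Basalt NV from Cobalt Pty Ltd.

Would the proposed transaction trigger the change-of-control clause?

The purchase adds only to Farida's holdings (Cobalt's stake shrinks), so Farida is the only person who could newly come to control Pellion.
Farida holds 100% of Everline, so Farida controls Everline.
Everline and Farida together hold 19% + 81% = 100% of Stratus, so Farida controls Stratus.
Everline holds 86% of Ardent, so Farida controls Ardent.
Neither Farida nor any entity Farida controls holds any voting interest in Pellion.
So before the transaction, Farida does not control Pellion.
After the purchase, Farida's direct stake in Basalt rises to 19% + 41% = 60%, and Cobalt's stake falls to 29%.
Farida holds 60% of Basalt, so Farida controls Basalt.
Basalt holds 65% of Pellion, so Farida controls Pellion.
Farida did not control Pellion before and does after, so the clause is triggered.

Yes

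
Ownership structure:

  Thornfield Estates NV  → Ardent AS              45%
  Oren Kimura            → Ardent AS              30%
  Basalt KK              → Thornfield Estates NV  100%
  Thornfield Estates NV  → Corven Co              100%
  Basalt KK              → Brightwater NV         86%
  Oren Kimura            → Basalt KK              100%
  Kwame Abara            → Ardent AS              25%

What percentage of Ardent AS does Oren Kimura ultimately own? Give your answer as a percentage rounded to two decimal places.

75.00%

Oren reaches Ardent along 2 paths.
Direct stake: 30% = 30%.
Via Basalt → Thornfield: 100% × 100% × 45% = 45%.
Total: 30% + 45% = 75%.
Rounded: 75.00%.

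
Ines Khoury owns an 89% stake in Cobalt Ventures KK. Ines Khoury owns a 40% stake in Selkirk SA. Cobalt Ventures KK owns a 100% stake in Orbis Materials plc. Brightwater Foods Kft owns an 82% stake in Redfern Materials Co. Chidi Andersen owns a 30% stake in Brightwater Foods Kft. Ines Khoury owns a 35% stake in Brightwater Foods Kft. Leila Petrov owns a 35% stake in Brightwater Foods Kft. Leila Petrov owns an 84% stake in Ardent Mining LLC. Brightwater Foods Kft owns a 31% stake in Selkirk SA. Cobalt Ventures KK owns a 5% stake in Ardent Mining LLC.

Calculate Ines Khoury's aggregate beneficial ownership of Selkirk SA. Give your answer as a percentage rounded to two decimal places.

Ines reaches Selkirk along 2 paths.
Direct stake: 40% = 40%.
Via Brightwater: 35% × 31% = 10.85%.
Total: 40% + 10.85% = 50.85%.

50.85%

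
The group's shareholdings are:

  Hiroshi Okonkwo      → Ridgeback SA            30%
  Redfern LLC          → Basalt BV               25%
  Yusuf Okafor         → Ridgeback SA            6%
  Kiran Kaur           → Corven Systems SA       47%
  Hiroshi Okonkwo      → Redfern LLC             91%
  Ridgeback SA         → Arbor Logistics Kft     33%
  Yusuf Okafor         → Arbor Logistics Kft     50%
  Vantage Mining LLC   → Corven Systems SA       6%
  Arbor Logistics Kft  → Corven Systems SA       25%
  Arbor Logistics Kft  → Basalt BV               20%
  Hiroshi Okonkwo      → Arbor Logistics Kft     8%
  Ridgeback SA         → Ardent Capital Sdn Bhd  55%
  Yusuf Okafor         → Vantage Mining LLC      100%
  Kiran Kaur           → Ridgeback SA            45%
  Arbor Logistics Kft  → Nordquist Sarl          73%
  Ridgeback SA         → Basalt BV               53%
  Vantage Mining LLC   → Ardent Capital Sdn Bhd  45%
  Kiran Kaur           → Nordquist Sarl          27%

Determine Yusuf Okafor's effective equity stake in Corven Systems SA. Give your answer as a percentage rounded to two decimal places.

Yusuf reaches Corven along 3 paths.
Via Vantage: 100% × 6% = 6%.
Via Arbor: 50% × 25% = 12.5%.
Via Ridgeback → Arbor: 6% × 33% × 25% = 0.495%.
Total: 6% + 12.5% + 0.495% = 18.995%.
Rounded: 19.00%.

19.00%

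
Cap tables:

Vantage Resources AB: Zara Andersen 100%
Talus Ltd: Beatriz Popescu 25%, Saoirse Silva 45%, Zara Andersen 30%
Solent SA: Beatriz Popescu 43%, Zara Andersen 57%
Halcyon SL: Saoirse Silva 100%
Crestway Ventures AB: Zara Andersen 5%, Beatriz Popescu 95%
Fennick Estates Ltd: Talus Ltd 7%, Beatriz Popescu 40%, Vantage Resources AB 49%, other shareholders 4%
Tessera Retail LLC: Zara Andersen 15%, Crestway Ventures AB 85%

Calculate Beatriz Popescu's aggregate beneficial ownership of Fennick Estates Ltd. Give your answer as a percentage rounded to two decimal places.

41.75%

Beatriz reaches Fennick along 2 paths.
Via Talus: 25% × 7% = 1.75%.
Direct stake: 40% = 40%.
Total: 1.75% + 40% = 41.75%.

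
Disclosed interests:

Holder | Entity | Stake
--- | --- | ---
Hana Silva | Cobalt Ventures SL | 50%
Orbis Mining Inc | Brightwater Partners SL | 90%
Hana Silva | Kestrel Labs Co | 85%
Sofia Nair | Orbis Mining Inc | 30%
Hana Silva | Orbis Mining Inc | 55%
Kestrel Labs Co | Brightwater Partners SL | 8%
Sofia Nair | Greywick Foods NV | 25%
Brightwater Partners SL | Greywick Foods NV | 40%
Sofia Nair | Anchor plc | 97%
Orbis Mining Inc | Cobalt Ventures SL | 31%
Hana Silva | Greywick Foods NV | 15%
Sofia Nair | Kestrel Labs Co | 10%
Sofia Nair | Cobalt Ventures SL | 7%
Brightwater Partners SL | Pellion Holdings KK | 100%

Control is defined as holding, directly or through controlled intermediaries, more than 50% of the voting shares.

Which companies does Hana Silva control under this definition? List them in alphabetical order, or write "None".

Brightwater Partners SL, Cobalt Ventures SL, Greywick Foods NV, Kestrel Labs Co, Orbis Mining Inc, Pellion Holdings KK

Hana holds 55% of Orbis, so Hana controls Orbis.
Hana holds 85% of Kestrel, so Hana controls Kestrel.
Orbis and Kestrel together hold 90% + 8% = 98% of Brightwater, so Hana controls Brightwater.
Brightwater and Hana together hold 40% + 15% = 55% of Greywick, so Hana controls Greywick.
Orbis and Hana together hold 31% + 50% = 81% of Cobalt, so Hana controls Cobalt.
Brightwater holds 100% of Pellion, so Hana controls Pellion.
No other company's threshold is met.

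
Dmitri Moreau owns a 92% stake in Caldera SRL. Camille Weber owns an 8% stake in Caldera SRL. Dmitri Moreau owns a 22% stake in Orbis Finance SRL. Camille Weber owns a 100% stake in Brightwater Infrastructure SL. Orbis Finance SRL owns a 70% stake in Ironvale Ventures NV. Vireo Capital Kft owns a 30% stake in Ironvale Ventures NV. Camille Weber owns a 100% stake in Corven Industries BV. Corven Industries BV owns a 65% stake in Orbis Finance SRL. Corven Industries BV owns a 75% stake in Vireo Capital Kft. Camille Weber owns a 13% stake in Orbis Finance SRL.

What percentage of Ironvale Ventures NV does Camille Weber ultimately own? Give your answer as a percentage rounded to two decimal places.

77.10%

Camille reaches Ironvale along 3 paths.
Via Corven → Vireo: 100% × 75% × 30% = 22.5%.
Via Corven → Orbis: 100% × 65% × 70% = 45.5%.
Via Orbis: 13% × 70% = 9.1%.
Total: 22.5% + 45.5% + 9.1% = 77.1%.
Rounded: 77.10%.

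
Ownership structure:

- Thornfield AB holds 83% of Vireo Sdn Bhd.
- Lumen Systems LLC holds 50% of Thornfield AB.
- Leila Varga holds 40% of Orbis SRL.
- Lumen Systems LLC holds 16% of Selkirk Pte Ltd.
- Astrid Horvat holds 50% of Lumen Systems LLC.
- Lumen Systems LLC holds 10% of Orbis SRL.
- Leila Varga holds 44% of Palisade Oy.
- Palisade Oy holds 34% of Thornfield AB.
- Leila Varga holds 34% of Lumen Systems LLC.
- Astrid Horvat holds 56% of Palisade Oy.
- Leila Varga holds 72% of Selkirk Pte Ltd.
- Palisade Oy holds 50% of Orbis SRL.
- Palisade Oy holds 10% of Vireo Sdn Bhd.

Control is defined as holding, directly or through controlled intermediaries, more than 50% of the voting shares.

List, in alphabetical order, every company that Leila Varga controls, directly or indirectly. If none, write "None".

Leila holds 72% of Selkirk, so Leila controls Selkirk.
No other company's threshold is met.

Selkirk Pte Ltd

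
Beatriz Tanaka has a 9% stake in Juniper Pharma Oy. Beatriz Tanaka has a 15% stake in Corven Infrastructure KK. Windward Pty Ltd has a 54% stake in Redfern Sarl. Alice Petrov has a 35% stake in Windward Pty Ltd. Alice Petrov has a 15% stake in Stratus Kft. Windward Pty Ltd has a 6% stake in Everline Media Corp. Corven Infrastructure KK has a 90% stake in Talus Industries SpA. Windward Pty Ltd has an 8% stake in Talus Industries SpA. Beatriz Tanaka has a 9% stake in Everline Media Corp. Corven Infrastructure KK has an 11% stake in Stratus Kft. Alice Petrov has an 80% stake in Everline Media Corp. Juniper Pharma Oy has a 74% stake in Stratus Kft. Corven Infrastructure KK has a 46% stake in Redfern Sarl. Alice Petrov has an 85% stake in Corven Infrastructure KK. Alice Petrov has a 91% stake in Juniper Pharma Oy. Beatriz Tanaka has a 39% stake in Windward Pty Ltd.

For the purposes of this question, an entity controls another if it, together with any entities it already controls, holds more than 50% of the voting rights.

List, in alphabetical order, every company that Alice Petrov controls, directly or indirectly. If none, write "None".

Alice holds 85% of Corven, so Alice controls Corven.
Alice holds 80% of Everline, so Alice controls Everline.
Alice holds 91% of Juniper, so Alice controls Juniper.
Corven holds 90% of Talus, so Alice controls Talus.
Alice and Juniper and Corven together hold 15% + 74% + 11% = 100% of Stratus, so Alice controls Stratus.
No other company's threshold is met.

Corven Infrastructure KK, Everline Media Corp, Juniper Pharma Oy, Stratus Kft, Talus Industries SpA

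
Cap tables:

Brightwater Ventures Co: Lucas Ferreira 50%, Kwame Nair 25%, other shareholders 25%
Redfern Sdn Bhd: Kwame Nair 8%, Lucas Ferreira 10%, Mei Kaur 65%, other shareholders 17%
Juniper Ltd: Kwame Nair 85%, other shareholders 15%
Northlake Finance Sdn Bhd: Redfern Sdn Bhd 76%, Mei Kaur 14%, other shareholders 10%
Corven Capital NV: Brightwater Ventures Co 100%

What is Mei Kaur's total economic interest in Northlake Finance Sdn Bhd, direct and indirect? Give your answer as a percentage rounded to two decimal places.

Mei reaches Northlake along 2 paths.
Via Redfern: 65% × 76% = 49.4%.
Direct stake: 14% = 14%.
Total: 49.4% + 14% = 63.4%.
Rounded: 63.40%.

63.40%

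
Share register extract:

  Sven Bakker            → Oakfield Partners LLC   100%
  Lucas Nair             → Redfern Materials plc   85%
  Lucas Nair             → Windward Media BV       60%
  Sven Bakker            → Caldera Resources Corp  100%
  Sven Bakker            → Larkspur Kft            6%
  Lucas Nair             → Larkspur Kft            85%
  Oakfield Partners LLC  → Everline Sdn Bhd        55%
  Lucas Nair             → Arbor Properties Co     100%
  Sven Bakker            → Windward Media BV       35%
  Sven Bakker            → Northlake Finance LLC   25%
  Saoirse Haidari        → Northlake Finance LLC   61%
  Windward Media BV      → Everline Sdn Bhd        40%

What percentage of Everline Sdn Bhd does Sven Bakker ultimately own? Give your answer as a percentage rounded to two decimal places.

69.00%

Sven reaches Everline along 2 paths.
Via Oakfield: 100% × 55% = 55%.
Via Windward: 35% × 40% = 14%.
Total: 55% + 14% = 69%.
Rounded: 69.00%.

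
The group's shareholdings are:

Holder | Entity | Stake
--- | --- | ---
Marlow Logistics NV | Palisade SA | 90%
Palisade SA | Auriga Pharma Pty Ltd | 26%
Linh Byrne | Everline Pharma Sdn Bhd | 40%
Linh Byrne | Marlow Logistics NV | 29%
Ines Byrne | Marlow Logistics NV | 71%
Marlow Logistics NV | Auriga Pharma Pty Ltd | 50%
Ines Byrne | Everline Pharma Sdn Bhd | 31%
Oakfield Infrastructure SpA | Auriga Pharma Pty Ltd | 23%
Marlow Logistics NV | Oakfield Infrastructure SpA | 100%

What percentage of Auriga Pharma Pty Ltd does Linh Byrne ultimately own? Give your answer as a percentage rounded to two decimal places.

Linh reaches Auriga along 3 paths.
Via Marlow → Palisade: 29% × 90% × 26% = 6.786%.
Via Marlow: 29% × 50% = 14.5%.
Via Marlow → Oakfield: 29% × 100% × 23% = 6.67%.
Total: 6.786% + 14.5% + 6.67% = 27.956%.
Rounded: 27.96%.

27.96%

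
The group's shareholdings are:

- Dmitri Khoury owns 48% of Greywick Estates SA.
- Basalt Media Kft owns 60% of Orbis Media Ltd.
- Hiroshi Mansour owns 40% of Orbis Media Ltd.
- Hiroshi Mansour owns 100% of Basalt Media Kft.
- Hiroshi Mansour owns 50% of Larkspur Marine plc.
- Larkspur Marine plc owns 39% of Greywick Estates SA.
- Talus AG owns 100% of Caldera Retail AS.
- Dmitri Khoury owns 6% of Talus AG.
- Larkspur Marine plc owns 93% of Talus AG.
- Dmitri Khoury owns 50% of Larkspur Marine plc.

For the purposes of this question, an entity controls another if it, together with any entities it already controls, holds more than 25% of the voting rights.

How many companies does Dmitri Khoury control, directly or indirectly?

4

Dmitri holds 50% of Larkspur, so Dmitri controls Larkspur.
Dmitri and Larkspur together hold 48% + 39% = 87% of Greywick, so Dmitri controls Greywick.
Larkspur and Dmitri together hold 93% + 6% = 99% of Talus, so Dmitri controls Talus.
Talus holds 100% of Caldera, so Dmitri controls Caldera.
No other company's threshold is met.
Dmitri controls 4 companies.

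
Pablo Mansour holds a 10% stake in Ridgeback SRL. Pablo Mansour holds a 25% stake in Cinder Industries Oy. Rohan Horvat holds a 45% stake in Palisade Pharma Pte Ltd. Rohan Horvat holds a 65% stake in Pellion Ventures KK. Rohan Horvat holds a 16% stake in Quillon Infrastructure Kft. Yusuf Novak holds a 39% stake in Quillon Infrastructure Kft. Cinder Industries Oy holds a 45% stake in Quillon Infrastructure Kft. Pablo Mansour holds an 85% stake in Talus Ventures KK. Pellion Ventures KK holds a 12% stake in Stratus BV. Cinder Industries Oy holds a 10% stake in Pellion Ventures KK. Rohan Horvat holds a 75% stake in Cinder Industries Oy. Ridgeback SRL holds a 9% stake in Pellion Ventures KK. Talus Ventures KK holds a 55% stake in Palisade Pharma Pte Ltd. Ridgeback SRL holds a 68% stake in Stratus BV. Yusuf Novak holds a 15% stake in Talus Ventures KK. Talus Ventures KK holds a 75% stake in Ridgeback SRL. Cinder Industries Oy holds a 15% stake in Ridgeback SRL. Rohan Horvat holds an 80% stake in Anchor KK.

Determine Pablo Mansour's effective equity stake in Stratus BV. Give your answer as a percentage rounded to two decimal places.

53.84%

Pablo reaches Stratus along 7 paths.
Via Talus → Ridgeback: 85% × 75% × 68% = 43.35%.
Via Cinder → Ridgeback: 25% × 15% × 68% = 2.55%.
Via Ridgeback: 10% × 68% = 6.8%.
Via Talus → Ridgeback → Pellion: 85% × 75% × 9% × 12% = 0.6885%.
Via Cinder → Ridgeback → Pellion: 25% × 15% × 9% × 12% = 0.0405%.
Via Ridgeback → Pellion: 10% × 9% × 12% = 0.108%.
Via Cinder → Pellion: 25% × 10% × 12% = 0.3%.
Total: 43.35% + 2.55% + 6.8% + 0.6885% + 0.0405% + 0.108% + 0.3% = 53.837%.
Rounded: 53.84%.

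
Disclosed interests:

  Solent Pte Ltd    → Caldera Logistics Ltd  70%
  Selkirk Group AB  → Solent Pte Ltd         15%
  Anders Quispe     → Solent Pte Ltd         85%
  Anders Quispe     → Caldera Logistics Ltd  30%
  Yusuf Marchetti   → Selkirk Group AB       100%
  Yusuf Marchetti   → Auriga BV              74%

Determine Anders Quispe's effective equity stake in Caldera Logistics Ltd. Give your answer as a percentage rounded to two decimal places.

89.50%

Anders reaches Caldera along 2 paths.
Direct stake: 30% = 30%.
Via Solent: 85% × 70% = 59.5%.
Total: 30% + 59.5% = 89.5%.
Rounded: 89.50%.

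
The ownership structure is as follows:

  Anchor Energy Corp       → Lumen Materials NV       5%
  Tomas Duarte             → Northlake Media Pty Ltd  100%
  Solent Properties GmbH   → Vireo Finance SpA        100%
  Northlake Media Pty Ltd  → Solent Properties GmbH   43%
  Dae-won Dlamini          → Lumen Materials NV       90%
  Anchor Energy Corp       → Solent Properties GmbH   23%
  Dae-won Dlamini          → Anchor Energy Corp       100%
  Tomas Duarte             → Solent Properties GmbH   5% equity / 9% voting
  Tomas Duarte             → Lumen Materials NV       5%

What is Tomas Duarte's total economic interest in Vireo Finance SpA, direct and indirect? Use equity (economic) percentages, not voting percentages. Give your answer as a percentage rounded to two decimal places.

48.00%

Tomas reaches Vireo along 2 paths.
Via Solent: 5% × 100% = 5%.
Via Northlake → Solent: 100% × 43% × 100% = 43%.
Total: 5% + 43% = 48%.
Rounded: 48.00%.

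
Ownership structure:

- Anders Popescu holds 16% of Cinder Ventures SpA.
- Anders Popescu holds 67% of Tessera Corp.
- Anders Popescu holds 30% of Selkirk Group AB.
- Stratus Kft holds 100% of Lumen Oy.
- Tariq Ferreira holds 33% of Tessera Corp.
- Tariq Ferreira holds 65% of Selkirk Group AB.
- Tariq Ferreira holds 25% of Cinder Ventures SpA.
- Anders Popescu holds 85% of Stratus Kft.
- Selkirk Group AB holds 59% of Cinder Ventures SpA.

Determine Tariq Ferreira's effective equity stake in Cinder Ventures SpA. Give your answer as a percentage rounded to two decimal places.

Tariq reaches Cinder along 2 paths.
Direct stake: 25% = 25%.
Via Selkirk: 65% × 59% = 38.35%.
Total: 25% + 38.35% = 63.35%.

63.35%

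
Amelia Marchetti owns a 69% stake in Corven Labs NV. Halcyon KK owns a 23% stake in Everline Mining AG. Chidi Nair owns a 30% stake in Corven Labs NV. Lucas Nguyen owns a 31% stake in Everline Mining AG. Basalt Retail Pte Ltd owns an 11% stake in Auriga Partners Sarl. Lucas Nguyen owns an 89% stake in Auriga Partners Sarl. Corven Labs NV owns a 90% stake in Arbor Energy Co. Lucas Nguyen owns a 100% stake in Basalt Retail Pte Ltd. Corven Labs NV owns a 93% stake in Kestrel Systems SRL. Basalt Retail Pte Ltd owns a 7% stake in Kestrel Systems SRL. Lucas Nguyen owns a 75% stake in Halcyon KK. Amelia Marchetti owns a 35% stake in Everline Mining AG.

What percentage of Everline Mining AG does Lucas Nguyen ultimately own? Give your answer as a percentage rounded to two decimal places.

Lucas reaches Everline along 2 paths.
Via Halcyon: 75% × 23% = 17.25%.
Direct stake: 31% = 31%.
Total: 17.25% + 31% = 48.25%.

48.25%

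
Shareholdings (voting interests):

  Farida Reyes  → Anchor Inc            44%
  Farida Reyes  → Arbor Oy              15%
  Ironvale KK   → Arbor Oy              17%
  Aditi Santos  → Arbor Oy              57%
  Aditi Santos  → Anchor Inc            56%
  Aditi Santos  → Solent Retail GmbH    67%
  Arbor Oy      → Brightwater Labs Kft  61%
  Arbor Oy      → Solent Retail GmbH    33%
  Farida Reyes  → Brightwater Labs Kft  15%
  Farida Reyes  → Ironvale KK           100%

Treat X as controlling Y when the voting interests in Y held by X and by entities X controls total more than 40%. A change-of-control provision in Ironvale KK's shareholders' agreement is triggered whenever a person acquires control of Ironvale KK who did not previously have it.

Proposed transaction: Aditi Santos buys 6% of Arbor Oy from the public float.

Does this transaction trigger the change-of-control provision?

The purchase changes only Aditi's holdings, so Aditi is the only person who could newly come to control Ironvale.
Aditi holds 56% of Anchor, so Aditi controls Anchor.
Aditi holds 57% of Arbor, so Aditi controls Arbor.
Arbor and Aditi together hold 33% + 67% = 100% of Solent, so Aditi controls Solent.
Arbor holds 61% of Brightwater, so Aditi controls Brightwater.
Neither Aditi nor any entity Aditi controls holds any voting interest in Ironvale.
So before the transaction, Aditi does not control Ironvale.
After the purchase, Aditi's direct stake in Arbor rises to 57% + 6% = 63%.
Aditi holds 63% of Arbor, so Aditi controls Arbor.
After the transaction, neither Aditi nor any entity Aditi controls holds a voting interest in Ironvale, so Aditi still does not control it.
No new person acquires control, so the clause is not triggered.

No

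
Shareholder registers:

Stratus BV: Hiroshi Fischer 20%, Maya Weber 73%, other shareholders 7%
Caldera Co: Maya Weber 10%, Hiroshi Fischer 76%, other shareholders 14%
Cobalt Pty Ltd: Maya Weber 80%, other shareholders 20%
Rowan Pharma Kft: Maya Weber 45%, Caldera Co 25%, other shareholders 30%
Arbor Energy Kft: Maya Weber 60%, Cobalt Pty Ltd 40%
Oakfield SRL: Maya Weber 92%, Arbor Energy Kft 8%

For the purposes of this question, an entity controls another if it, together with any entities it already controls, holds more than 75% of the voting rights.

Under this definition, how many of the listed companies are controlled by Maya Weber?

Maya holds 80% of Cobalt, so Maya controls Cobalt.
Maya and Cobalt together hold 60% + 40% = 100% of Arbor, so Maya controls Arbor.
Maya and Arbor together hold 92% + 8% = 100% of Oakfield, so Maya controls Oakfield.
No other company's threshold is met.
Maya controls 3 companies.

3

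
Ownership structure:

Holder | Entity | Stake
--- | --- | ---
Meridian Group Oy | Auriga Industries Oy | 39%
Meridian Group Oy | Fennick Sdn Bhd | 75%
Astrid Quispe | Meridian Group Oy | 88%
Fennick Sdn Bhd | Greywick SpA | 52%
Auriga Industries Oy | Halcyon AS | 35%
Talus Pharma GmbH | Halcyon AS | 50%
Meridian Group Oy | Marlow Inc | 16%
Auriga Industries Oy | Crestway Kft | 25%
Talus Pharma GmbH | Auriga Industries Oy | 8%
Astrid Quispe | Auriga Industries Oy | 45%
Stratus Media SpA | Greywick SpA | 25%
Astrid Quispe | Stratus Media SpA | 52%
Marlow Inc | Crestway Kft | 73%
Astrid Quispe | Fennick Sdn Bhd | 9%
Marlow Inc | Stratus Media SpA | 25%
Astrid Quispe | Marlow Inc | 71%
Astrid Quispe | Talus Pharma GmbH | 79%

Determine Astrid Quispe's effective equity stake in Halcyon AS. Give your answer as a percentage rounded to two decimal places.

Astrid reaches Halcyon along 4 paths.
Via Meridian → Auriga: 88% × 39% × 35% = 12.012%.
Via Talus → Auriga: 79% × 8% × 35% = 2.212%.
Via Auriga: 45% × 35% = 15.75%.
Via Talus: 79% × 50% = 39.5%.
Total: 12.012% + 2.212% + 15.75% + 39.5% = 69.474%.
Rounded: 69.47%.

69.47%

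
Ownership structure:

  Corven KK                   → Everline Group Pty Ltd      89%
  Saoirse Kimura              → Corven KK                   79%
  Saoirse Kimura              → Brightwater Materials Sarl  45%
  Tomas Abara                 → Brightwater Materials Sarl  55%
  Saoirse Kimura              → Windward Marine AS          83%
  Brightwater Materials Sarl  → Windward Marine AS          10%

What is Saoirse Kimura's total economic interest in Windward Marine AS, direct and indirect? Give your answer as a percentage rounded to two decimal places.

87.50%

Saoirse reaches Windward along 2 paths.
Direct stake: 83% = 83%.
Via Brightwater: 45% × 10% = 4.5%.
Total: 83% + 4.5% = 87.5%.
Rounded: 87.50%.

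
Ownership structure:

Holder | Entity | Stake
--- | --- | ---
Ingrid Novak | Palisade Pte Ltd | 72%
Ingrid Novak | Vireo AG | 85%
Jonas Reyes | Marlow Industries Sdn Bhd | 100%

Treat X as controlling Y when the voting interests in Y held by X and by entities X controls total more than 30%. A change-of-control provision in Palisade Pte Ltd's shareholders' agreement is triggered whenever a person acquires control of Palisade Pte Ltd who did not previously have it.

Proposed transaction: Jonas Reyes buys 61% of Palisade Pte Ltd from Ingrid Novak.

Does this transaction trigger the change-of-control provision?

The purchase adds only to Jonas's holdings (Ingrid's stake shrinks), so Jonas is the only person who could newly come to control Palisade.
Jonas holds 100% of Marlow, so Jonas controls Marlow.
Neither Jonas nor any entity Jonas controls holds any voting interest in Palisade.
So before the transaction, Jonas does not control Palisade.
After the purchase, Jonas holds 61% of Palisade directly, and Ingrid's stake falls to 11%.
Jonas holds 61% of Palisade, so Jonas controls Palisade.
Jonas did not control Palisade before and does after, so the clause is triggered.

Yes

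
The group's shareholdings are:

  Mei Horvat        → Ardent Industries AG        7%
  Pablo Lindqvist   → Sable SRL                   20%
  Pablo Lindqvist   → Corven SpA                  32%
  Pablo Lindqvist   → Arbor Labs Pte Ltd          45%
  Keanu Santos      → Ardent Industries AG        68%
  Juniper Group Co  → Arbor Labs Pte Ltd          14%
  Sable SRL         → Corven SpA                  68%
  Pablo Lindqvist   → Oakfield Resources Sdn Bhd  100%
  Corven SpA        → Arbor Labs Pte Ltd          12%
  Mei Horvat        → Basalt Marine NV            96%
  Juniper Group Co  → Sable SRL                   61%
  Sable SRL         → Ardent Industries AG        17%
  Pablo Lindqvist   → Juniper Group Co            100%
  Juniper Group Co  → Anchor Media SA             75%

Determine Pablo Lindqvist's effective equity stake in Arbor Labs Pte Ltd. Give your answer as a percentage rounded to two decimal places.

69.45%

Pablo reaches Arbor along 5 paths.
Via Juniper → Sable → Corven: 100% × 61% × 68% × 12% = 4.9776%.
Via Sable → Corven: 20% × 68% × 12% = 1.632%.
Via Corven: 32% × 12% = 3.84%.
Via Juniper: 100% × 14% = 14%.
Direct stake: 45% = 45%.
Total: 4.9776% + 1.632% + 3.84% + 14% + 45% = 69.4496%.
Rounded: 69.45%.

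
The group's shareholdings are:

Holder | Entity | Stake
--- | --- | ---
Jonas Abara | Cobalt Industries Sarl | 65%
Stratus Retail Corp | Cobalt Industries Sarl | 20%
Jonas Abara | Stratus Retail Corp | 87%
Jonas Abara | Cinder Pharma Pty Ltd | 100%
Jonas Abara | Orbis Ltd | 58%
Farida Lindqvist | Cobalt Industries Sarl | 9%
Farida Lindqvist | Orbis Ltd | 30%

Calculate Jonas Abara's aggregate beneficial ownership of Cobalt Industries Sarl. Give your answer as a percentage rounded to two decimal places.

Jonas reaches Cobalt along 2 paths.
Via Stratus: 87% × 20% = 17.4%.
Direct stake: 65% = 65%.
Total: 17.4% + 65% = 82.4%.
Rounded: 82.40%.

82.40%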